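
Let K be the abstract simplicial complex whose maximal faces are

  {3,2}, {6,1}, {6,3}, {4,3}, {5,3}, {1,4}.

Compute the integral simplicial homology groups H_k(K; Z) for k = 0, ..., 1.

Fix the vertex order 1 < 2 < 3 < 4 < 5 < 6 and write every simplex with vertices in increasing order. Then dim K = 1 and the simplices of K are:

  0-simplices (6): [1], [2], [3], [4], [5], [6]
  1-simplices (6): [1,4], [1,6], [2,3], [3,4], [3,5], [3,6]

so the chain groups are C_0 ≅ Z^6, C_1 ≅ Z^6.

The boundary map ∂_1: C_1 → C_0 sends each edge [p,q] (with p < q) to q − p.
The resulting 6×6 matrix has rank 5, and its Smith normal form has invariant factors (1,1,1,1,1).

Computing H_k = (kernel of ∂_k) / (image of ∂_{k+1}):

  H_0: rank C_0 − rank ∂_1 = 6 − 5 = 1, and the invariant factors of ∂_1 are all 1, so H_0 ≅ Z.
  H_1: rank ker ∂_1 − rank ∂_2 = (6 − 5) − 0 = 1, and there is no ∂_2, so H_1 ≅ Z.

As a check, the Euler characteristic is 6 − 6 = 0, which agrees with 1 − 1 = 0.

H_0 ≅ Z,  H_1 ≅ Z.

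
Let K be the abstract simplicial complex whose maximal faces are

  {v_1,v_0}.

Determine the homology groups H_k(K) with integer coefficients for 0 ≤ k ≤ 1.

H_0 ≅ Z,  H_1 = 0.

Order the vertices as v_0 < v_1. Listing each simplex with vertices in this order, K has dimension 1 with simplices:

  0-simplices (2): [v_0], [v_1]
  1-simplices (1): [v_0,v_1]

Hence C_0 ≅ Z^2, C_1 ≅ Z^1.

The boundary map ∂_1: C_1 → C_0 sends each edge [p,q] (with p < q) to q − p. For instance
  ∂[v_0,v_1] = [v_1] − [v_0].
The resulting 2×1 matrix has rank 1, and its Smith normal form has invariant factors (1).

From H_k ≅ ker(∂_k) / im(∂_{k+1}) we obtain:

  H_0: rank C_0 − rank ∂_1 = 2 − 1 = 1, and the invariant factors of ∂_1 are all 1, so H_0 ≅ Z.
  H_1: rank ker ∂_1 − rank ∂_2 = (1 − 1) − 0 = 0, and there is no ∂_2, so H_1 ≅ 0.

(K is a triangulation of the 1-simplex.)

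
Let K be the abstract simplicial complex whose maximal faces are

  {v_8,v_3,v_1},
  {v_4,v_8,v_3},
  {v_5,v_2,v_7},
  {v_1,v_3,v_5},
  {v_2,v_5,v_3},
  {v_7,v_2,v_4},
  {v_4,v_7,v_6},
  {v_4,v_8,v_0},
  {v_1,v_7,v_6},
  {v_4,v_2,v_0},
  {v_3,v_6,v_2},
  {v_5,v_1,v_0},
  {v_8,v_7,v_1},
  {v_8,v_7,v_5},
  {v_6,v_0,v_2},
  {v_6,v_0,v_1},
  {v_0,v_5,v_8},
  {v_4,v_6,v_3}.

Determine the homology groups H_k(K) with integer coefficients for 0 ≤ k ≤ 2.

Order the vertices as v_0 < v_1 < v_2 < v_3 < v_4 < v_5 < v_6 < v_7 < v_8. Listing each simplex with vertices in this order, K has dimension 2 with simplices:

  0-simplices (9): [v_0], [v_1], [v_2], [v_3], [v_4], [v_5], [v_6], [v_7], [v_8]
  1-simplices (27): (27 of them)
  2-simplices (18): (18 of them)

giving chain groups C_0 ≅ Z^9, C_1 ≅ Z^27, C_2 ≅ Z^18.

∂_1: C_1 → C_0 maps an edge to its endpoints' difference, ∂[p,q] = q − p. For instance
  ∂[v_0,v_4] = [v_4] − [v_0].
The resulting 9×27 matrix has rank 8, and its Smith normal form has invariant factors (1,1,1,1,1,1,1,1).

The boundary map ∂_2: C_2 → C_1 acts by ∂[p,q,r] = [q,r] − [p,r] + [p,q]. For instance
  ∂[v_0,v_1,v_6] = [v_1,v_6] − [v_0,v_6] + [v_0,v_1],
  ∂[v_2,v_5,v_7] = [v_5,v_7] − [v_2,v_7] + [v_2,v_5].
As a 27×18 matrix over Z this has rank 18, with invariant factors (1,1,1,1,1,1,1,1,1,1,1,1,1,1,1,1,1,2).

Computing H_k = (kernel of ∂_k) / (image of ∂_{k+1}):

  H_0: rank C_0 − rank ∂_1 = 9 − 8 = 1, and the invariant factors of ∂_1 are all 1, so H_0 = Z.
  H_1: rank ker ∂_1 − rank ∂_2 = (27 − 8) − 18 = 1, and ∂_2 has invariant factor 2 > 1, so H_1 = Z ⊕ Z/2.
  H_2: rank ker ∂_2 − rank ∂_3 = (18 − 18) − 0 = 0, and there is no ∂_3, so H_2 = 0.

H_0 = Z,  H_1 = Z ⊕ Z/2,  H_2 = 0.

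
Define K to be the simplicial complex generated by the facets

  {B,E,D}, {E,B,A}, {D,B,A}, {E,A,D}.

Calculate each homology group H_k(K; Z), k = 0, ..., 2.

Fix the vertex order A < B < D < E and write every simplex with vertices in increasing order. Then dim K = 2 and the simplices of K are:

  0-simplices (4): A, B, D, E
  1-simplices (6): AB, AD, AE, BD, BE, DE
  2-simplices (4): ABD, ABE, ADE, BDE

Hence C_0 ≅ Z^4, C_1 ≅ Z^6, C_2 ≅ Z^4.

Boundary ∂_1: C_1 → C_0 is given by ∂[p,q] = [q] − [p].
This gives a 4×6 integer matrix of rank 3; reducing to Smith normal form yields diagonal entries (1,1,1).

Boundary ∂_2: C_2 → C_1 maps a triangle to the signed sum of its edges. For instance
  ∂ABD = BD − AD + AB,
  ∂ADE = DE − AE + AD.
The 6×4 boundary matrix has rank 3 and Smith normal form diag(1,1,1).

From H_k ≅ ker(∂_k) / im(∂_{k+1}) we obtain:

  H_0: rank C_0 − rank ∂_1 = 4 − 3 = 1, and the invariant factors of ∂_1 are all 1, so H_0 ≅ Z.
  H_1: rank ker ∂_1 − rank ∂_2 = (6 − 3) − 3 = 0, and the invariant factors of ∂_2 are all 1, so H_1 ≅ 0.
  H_2: rank ker ∂_2 − rank ∂_3 = (4 − 3) − 0 = 1, and there is no ∂_3, so H_2 ≅ Z.

(K is a triangulation of the 2-sphere S^2.)

H_0 ≅ Z,  H_1 = 0,  H_2 ≅ Z.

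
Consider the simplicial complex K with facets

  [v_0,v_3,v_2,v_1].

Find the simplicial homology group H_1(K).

We work with the vertex ordering v_0 < v_1 < v_2 < v_3. The simplices of K, each written with vertices in increasing order, are:

  0-simplices (4): [v_0], [v_1], [v_2], [v_3]
  1-simplices (6): [v_0,v_1], [v_0,v_2], [v_0,v_3], [v_1,v_2], [v_1,v_3], [v_2,v_3]
  2-simplices (4): [v_0,v_1,v_2], [v_0,v_1,v_3], [v_0,v_2,v_3], [v_1,v_2,v_3]
  3-simplices (1): [v_0,v_1,v_2,v_3]

giving chain groups C_0 ≅ Z^4, C_1 ≅ Z^6, C_2 ≅ Z^4, C_3 ≅ Z^1.

The boundary map ∂_1: C_1 → C_0 is given by ∂[p,q] = [q] − [p]. For instance
  ∂[v_2,v_3] = [v_3] − [v_2].
The resulting 4×6 matrix has rank 3, and its Smith normal form has invariant factors (1,1,1).

The boundary map ∂_2: C_2 → C_1 acts by ∂[p,q,r] = [q,r] − [p,r] + [p,q]. For instance
  ∂[v_0,v_1,v_2] = [v_1,v_2] − [v_0,v_2] + [v_0,v_1],
  ∂[v_0,v_1,v_3] = [v_1,v_3] − [v_0,v_3] + [v_0,v_1].
The 6×4 boundary matrix has rank 3 and Smith normal form diag(1,1,1).

∂_3: C_3 → C_2 sends each 3-simplex σ to the alternating sum Σ_i (−1)^i (σ with its i-th vertex removed). For instance
  ∂[v_0,v_1,v_2,v_3] = [v_1,v_2,v_3] − [v_0,v_2,v_3] + [v_0,v_1,v_3] − [v_0,v_1,v_2].
The 4×1 boundary matrix has rank 1 and Smith normal form diag(1).

Reading off H_k = ker ∂_k / im ∂_{k+1}:

  H_1: rank ker ∂_1 − rank ∂_2 = (6 − 3) − 3 = 0, and the invariant factors of ∂_2 are all 1, so H_1 ≅ 0.

H_1 = 0.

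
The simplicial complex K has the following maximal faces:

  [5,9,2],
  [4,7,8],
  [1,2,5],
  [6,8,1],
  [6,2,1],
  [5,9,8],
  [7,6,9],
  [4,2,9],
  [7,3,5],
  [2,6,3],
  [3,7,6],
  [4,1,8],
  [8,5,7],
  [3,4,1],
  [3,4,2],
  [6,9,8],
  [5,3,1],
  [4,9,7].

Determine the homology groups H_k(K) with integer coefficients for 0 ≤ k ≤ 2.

H_0 ≅ Z,  H_1 ≅ Z ⊕ Z/2,  H_2 = 0.

Take the total order 1 < 2 < 3 < 4 < 5 < 6 < 7 < 8 < 9 on the vertex set. Then K (dimension 2) consists of the simplices:

  0-simplices (9): [1], [2], [3], [4], [5], [6], [7], [8], [9]
  1-simplices (27): (27 of them)
  2-simplices (18): [1,2,5], [1,2,6], [1,3,4], [1,3,5], [1,4,8], [1,6,8], [2,3,4], [2,3,6], [2,4,9], [2,5,9], [3,5,7], [3,6,7], [4,7,8], [4,7,9], [5,7,8], [5,8,9], [6,7,9], [6,8,9]

giving chain groups C_0 ≅ Z^9, C_1 ≅ Z^27, C_2 ≅ Z^18.

Boundary ∂_1: C_1 → C_0 sends each edge [p,q] (with p < q) to q − p.
The resulting 9×27 matrix has rank 8, and its Smith normal form has invariant factors (1,1,1,1,1,1,1,1).

∂_2: C_2 → C_1 maps a triangle to the signed sum of its edges. For instance
  ∂[4,7,9] = [7,9] − [4,9] + [4,7],
  ∂[6,8,9] = [8,9] − [6,9] + [6,8].
The resulting 27×18 matrix has rank 18, and its Smith normal form has invariant factors (1,1,1,1,1,1,1,1,1,1,1,1,1,1,1,1,1,2).

Computing H_k = (kernel of ∂_k) / (image of ∂_{k+1}):

  H_0: rank C_0 − rank ∂_1 = 9 − 8 = 1, and the invariant factors of ∂_1 are all 1, so H_0 = Z.
  H_1: rank ker ∂_1 − rank ∂_2 = (27 − 8) − 18 = 1, and ∂_2 has invariant factor 2 > 1, so H_1 = Z ⊕ Z/2.
  H_2: rank ker ∂_2 − rank ∂_3 = (18 − 18) − 0 = 0, and there is no ∂_3, so H_2 = 0.

(K is a triangulation of the Klein bottle.)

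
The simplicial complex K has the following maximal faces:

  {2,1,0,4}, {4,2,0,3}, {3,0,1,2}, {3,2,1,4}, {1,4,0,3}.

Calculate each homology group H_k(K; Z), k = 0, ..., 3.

H_0 = Z,  H_1 = 0,  H_2 = 0,  H_3 = Z.

Fix the vertex order 0 < 1 < 2 < 3 < 4 and write every simplex with vertices in increasing order. Then dim K = 3 and the simplices of K are:

  0-simplices (5): [0], [1], [2], [3], [4]
  1-simplices (10): [0,1], [0,2], [0,3], [0,4], [1,2], [1,3], [1,4], [2,3], [2,4], [3,4]
  2-simplices (10): [0,1,2], [0,1,3], [0,1,4], [0,2,3], [0,2,4], [0,3,4], [1,2,3], [1,2,4], [1,3,4], [2,3,4]
  3-simplices (5): [0,1,2,3], [0,1,2,4], [0,1,3,4], [0,2,3,4], [1,2,3,4]

Hence C_0 ≅ Z^5, C_1 ≅ Z^10, C_2 ≅ Z^10, C_3 ≅ Z^5.

Boundary ∂_1: C_1 → C_0 maps an edge to its endpoints' difference, ∂[p,q] = q − p. For instance
  ∂[1,4] = [4] − [1].
As a 5×10 matrix over Z this has rank 4, with invariant factors (1,1,1,1).

The boundary map ∂_2: C_2 → C_1 acts by ∂[p,q,r] = [q,r] − [p,r] + [p,q]. For instance
  ∂[0,3,4] = [3,4] − [0,4] + [0,3],
  ∂[1,3,4] = [3,4] − [1,4] + [1,3].
This gives a 10×10 integer matrix of rank 6; reducing to Smith normal form yields diagonal entries (1,1,1,1,1,1).

The boundary map ∂_3: C_3 → C_2 sends each 3-simplex σ to the alternating sum Σ_i (−1)^i (σ with its i-th vertex removed). For instance
  ∂[0,1,2,3] = [1,2,3] − [0,2,3] + [0,1,3] − [0,1,2],
  ∂[0,1,3,4] = [1,3,4] − [0,3,4] + [0,1,4] − [0,1,3].
The resulting 10×5 matrix has rank 4, and its Smith normal form has invariant factors (1,1,1,1).

Reading off H_k = ker ∂_k / im ∂_{k+1}:

  H_0: rank C_0 − rank ∂_1 = 5 − 4 = 1, and the invariant factors of ∂_1 are all 1, so H_0 = Z.
  H_1: rank ker ∂_1 − rank ∂_2 = (10 − 4) − 6 = 0, and the invariant factors of ∂_2 are all 1, so H_1 = 0.
  H_2: rank ker ∂_2 − rank ∂_3 = (10 − 6) − 4 = 0, and the invariant factors of ∂_3 are all 1, so H_2 = 0.
  H_3: rank ker ∂_3 − rank ∂_4 = (5 − 4) − 0 = 1, and there is no ∂_4, so H_3 = Z.

As a check, the Euler characteristic is 5 − 10 + 10 − 5 = 0, which agrees with 1 − 0 + 0 − 1 = 0.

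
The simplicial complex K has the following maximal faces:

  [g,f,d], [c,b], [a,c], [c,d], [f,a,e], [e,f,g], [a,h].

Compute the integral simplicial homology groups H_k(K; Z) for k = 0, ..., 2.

H_0 ≅ Z,  H_1 ≅ Z,  H_2 = 0.

Take the total order a < b < c < d < e < f < g < h on the vertex set. Then K (dimension 2) consists of the simplices:

  0-simplices (8): a, b, c, d, e, f, g, h
  1-simplices (11): ac, ae, af, ah, bc, cd, df, dg, ef, eg, fg
  2-simplices (3): aef, dfg, efg

Hence C_0 ≅ Z^8, C_1 ≅ Z^11, C_2 ≅ Z^3.

∂_1: C_1 → C_0 is given by ∂[p,q] = [q] − [p].
As a 8×11 matrix over Z this has rank 7, with invariant factors (1,1,1,1,1,1,1).

The boundary map ∂_2: C_2 → C_1 sends each 2-simplex [p,q,r] to [q,r] − [p,r] + [p,q]. For instance
  ∂dfg = fg − dg + df,
  ∂aef = ef − af + ae.
As a 11×3 matrix over Z this has rank 3, with invariant factors (1,1,1).

From H_k ≅ ker(∂_k) / im(∂_{k+1}) we obtain:

  H_0: rank C_0 − rank ∂_1 = 8 − 7 = 1, and the invariant factors of ∂_1 are all 1, so H_0 = Z.
  H_1: rank ker ∂_1 − rank ∂_2 = (11 − 7) − 3 = 1, and the invariant factors of ∂_2 are all 1, so H_1 = Z.
  H_2: rank ker ∂_2 − rank ∂_3 = (3 − 3) − 0 = 0, and there is no ∂_3, so H_2 = 0.

As a check, the Euler characteristic is 8 − 11 + 3 = 0, which agrees with 1 − 1 + 0 = 0.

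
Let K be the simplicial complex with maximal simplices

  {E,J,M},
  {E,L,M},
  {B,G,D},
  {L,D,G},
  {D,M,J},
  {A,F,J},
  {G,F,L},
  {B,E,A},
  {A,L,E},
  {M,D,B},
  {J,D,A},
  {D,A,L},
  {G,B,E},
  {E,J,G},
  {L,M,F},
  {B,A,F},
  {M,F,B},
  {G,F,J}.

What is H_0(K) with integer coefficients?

We work with the vertex ordering A < B < D < E < F < G < J < L < M. The simplices of K, each written with vertices in increasing order, are:

  0-simplices (9): A, B, D, E, F, G, J, L, M
  1-simplices (27): AB, AD, AE, AF, AJ, AL, BD, BE, BF, BG, BM, DG, DJ, DL, DM, EG, EJ, EL, EM, FG, FJ, FL, FM, GJ, GL, JM, LM
  2-simplices (18): ABE, ABF, ADJ, ADL, AEL, AFJ, BDG, BDM, BEG, BFM, DGL, DJM, EGJ, EJM, ELM, FGJ, FGL, FLM

Hence C_0 ≅ Z^9, C_1 ≅ Z^27, C_2 ≅ Z^18.

The boundary map ∂_1: C_1 → C_0 sends each edge [p,q] (with p < q) to q − p.
As a 9×27 matrix over Z this has rank 8, with invariant factors (1,1,1,1,1,1,1,1).

Boundary ∂_2: C_2 → C_1 acts by ∂[p,q,r] = [q,r] − [p,r] + [p,q]. For instance
  ∂BDG = DG − BG + BD,
  ∂FGL = GL − FL + FG.
As a 27×18 matrix over Z this has rank 17, with invariant factors (1,1,1,1,1,1,1,1,1,1,1,1,1,1,1,1,1).

Reading off H_k = ker ∂_k / im ∂_{k+1}:

  H_0: rank C_0 − rank ∂_1 = 9 − 8 = 1, and the invariant factors of ∂_1 are all 1, so H_0 ≅ Z.

(K is a triangulation of the torus T^2.)

H_0 ≅ Z.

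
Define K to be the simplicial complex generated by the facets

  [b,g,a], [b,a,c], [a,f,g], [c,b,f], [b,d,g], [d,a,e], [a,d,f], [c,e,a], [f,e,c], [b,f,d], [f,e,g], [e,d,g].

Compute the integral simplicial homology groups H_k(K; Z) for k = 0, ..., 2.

H_0 = Z,  H_1 = Z/2,  H_2 = 0.

Take the total order a < b < c < d < e < f < g on the vertex set. Then K (dimension 2) consists of the simplices:

  0-simplices (7): a, b, c, d, e, f, g
  1-simplices (18): ab, ac, ad, ae, af, ag, bc, bd, bf, bg, ce, cf, de, df, dg, ef, eg, fg
  2-simplices (12): abc, abg, ace, ade, adf, afg, bcf, bdf, bdg, cef, deg, efg

Hence C_0 ≅ Z^7, C_1 ≅ Z^18, C_2 ≅ Z^12.

∂_1: C_1 → C_0 is given by ∂[p,q] = [q] − [p]. For instance
  ∂ac = c − a.
This gives a 7×18 integer matrix of rank 6; reducing to Smith normal form yields diagonal entries (1,1,1,1,1,1).

The boundary map ∂_2: C_2 → C_1 sends each 2-simplex [p,q,r] to [q,r] − [p,r] + [p,q]. For instance
  ∂abg = bg − ag + ab,
  ∂adf = df − af + ad.
As a 18×12 matrix over Z this has rank 12, with invariant factors (1,1,1,1,1,1,1,1,1,1,1,2).

Reading off H_k = ker ∂_k / im ∂_{k+1}:

  H_0: rank C_0 − rank ∂_1 = 7 − 6 = 1, and the invariant factors of ∂_1 are all 1, so H_0 = Z.
  H_1: rank ker ∂_1 − rank ∂_2 = (18 − 6) − 12 = 0, and ∂_2 has invariant factor 2 > 1, so H_1 = Z/2.
  H_2: rank ker ∂_2 − rank ∂_3 = (12 − 12) − 0 = 0, and there is no ∂_3, so H_2 = 0.

(K is a triangulation of the real projective plane RP^2.)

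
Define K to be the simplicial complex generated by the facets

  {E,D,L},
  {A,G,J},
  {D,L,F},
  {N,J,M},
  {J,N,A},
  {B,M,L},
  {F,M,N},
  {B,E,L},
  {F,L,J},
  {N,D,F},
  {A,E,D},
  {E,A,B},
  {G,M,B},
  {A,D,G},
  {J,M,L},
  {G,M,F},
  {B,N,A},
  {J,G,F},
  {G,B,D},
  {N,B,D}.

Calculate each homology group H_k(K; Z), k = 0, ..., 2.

H_0 = Z,  H_1 = Z ⊕ Z/2Z,  H_2 = 0.

Take the total order A < B < D < E < F < G < J < L < M < N on the vertex set. Then K (dimension 2) consists of the simplices:

  0-simplices (10): A, B, D, E, F, G, J, L, M, N
  1-simplices (30): AB, AD, AE, AG, AJ, AN, BD, BE, BG, BL, BM, BN, DE, DF, DG, DL, DN, EL, FG, FJ, FL, FM, FN, GJ, GM, JL, JM, JN, LM, MN
  2-simplices (20): ABE, ABN, ADE, ADG, AGJ, AJN, BDG, BDN, BEL, BGM, BLM, DEL, DFL, DFN, FGJ, FGM, FJL, FMN, JLM, JMN

giving chain groups C_0 ≅ Z^10, C_1 ≅ Z^30, C_2 ≅ Z^20.

∂_1: C_1 → C_0 maps an edge to its endpoints' difference, ∂[p,q] = q − p. For instance
  ∂FN = N − F.
As a 10×30 matrix over Z this has rank 9, with invariant factors (1,1,1,1,1,1,1,1,1).

The boundary map ∂_2: C_2 → C_1 sends each 2-simplex [p,q,r] to [q,r] − [p,r] + [p,q]. For instance
  ∂ABE = BE − AE + AB,
  ∂DFN = FN − DN + DF.
The 30×20 boundary matrix has rank 20 and Smith normal form diag(1,1,1,1,1,1,1,1,1,1,1,1,1,1,1,1,1,1,1,2).

Reading off H_k = ker ∂_k / im ∂_{k+1}:

  H_0: rank C_0 − rank ∂_1 = 10 − 9 = 1, and the invariant factors of ∂_1 are all 1, so H_0 = Z.
  H_1: rank ker ∂_1 − rank ∂_2 = (30 − 9) − 20 = 1, and ∂_2 has invariant factor 2 > 1, so H_1 = Z ⊕ Z/2Z.
  H_2: rank ker ∂_2 − rank ∂_3 = (20 − 20) − 0 = 0, and there is no ∂_3, so H_2 = 0.

(K is a triangulation of the Klein bottle.)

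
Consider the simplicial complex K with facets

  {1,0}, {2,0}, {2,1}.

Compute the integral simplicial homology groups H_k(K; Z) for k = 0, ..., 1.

Take the total order 0 < 1 < 2 on the vertex set. Then K (dimension 1) consists of the simplices:

  0-simplices (3): [0], [1], [2]
  1-simplices (3): [0,1], [0,2], [1,2]

Hence C_0 ≅ Z^3, C_1 ≅ Z^3.

Boundary ∂_1: C_1 → C_0 is given by ∂[p,q] = [q] − [p]. For instance
  ∂[0,1] = [1] − [0].
The resulting 3×3 matrix has rank 2, and its Smith normal form has invariant factors (1,1).

Reading off H_k = ker ∂_k / im ∂_{k+1}:

  H_0: rank C_0 − rank ∂_1 = 3 − 2 = 1, and the invariant factors of ∂_1 are all 1, so H_0 = Z.
  H_1: rank ker ∂_1 − rank ∂_2 = (3 − 2) − 0 = 1, and there is no ∂_2, so H_1 = Z.

H_0 ≅ Z,  H_1 ≅ Z.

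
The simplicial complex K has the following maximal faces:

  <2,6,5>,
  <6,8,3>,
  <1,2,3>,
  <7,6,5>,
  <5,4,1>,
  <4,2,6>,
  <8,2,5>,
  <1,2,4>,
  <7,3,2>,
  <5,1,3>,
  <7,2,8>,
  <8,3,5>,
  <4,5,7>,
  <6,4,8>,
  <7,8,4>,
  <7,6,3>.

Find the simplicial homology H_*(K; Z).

H_0 ≅ Z,  H_1 ≅ Z^2,  H_2 ≅ Z.

We work with the vertex ordering 1 < 2 < 3 < 4 < 5 < 6 < 7 < 8. The simplices of K, each written with vertices in increasing order, are:

  0-simplices (8): [1], [2], [3], [4], [5], [6], [7], [8]
  1-simplices (24): (24 of them)
  2-simplices (16): [1,2,3], [1,2,4], [1,3,5], [1,4,5], [2,3,7], [2,4,6], [2,5,6], [2,5,8], [2,7,8], [3,5,8], [3,6,7], [3,6,8], [4,5,7], [4,6,8], [4,7,8], [5,6,7]

so the chain groups are C_0 ≅ Z^8, C_1 ≅ Z^24, C_2 ≅ Z^16.

The boundary map ∂_1: C_1 → C_0 sends each edge [p,q] (with p < q) to q − p. For instance
  ∂[5,7] = [7] − [5].
The 8×24 boundary matrix has rank 7 and Smith normal form diag(1,1,1,1,1,1,1).

∂_2: C_2 → C_1 acts by ∂[p,q,r] = [q,r] − [p,r] + [p,q]. For instance
  ∂[2,4,6] = [4,6] − [2,6] + [2,4],
  ∂[2,3,7] = [3,7] − [2,7] + [2,3].
The resulting 24×16 matrix has rank 15, and its Smith normal form has invariant factors (1,1,1,1,1,1,1,1,1,1,1,1,1,1,1).

Now H_k = ker ∂_k / im ∂_{k+1}, so:

  H_0: rank C_0 − rank ∂_1 = 8 − 7 = 1, and the invariant factors of ∂_1 are all 1, so H_0 ≅ Z.
  H_1: rank ker ∂_1 − rank ∂_2 = (24 − 7) − 15 = 2, and the invariant factors of ∂_2 are all 1, so H_1 ≅ Z^2.
  H_2: rank ker ∂_2 − rank ∂_3 = (16 − 15) − 0 = 1, and there is no ∂_3, so H_2 ≅ Z.

(K is a triangulation of the torus T^2.)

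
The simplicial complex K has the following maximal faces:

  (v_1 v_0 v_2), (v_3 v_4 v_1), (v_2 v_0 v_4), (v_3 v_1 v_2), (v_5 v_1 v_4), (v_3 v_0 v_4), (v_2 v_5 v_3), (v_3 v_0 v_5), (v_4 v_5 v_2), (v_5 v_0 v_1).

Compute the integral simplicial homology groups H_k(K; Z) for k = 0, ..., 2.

Take the total order v_0 < v_1 < v_2 < v_3 < v_4 < v_5 on the vertex set. Then K (dimension 2) consists of the simplices:

  0-simplices (6): [v_0], [v_1], [v_2], [v_3], [v_4], [v_5]
  1-simplices (15): (15 of them)
  2-simplices (10): [v_0,v_1,v_2], [v_0,v_1,v_5], [v_0,v_2,v_4], [v_0,v_3,v_4], [v_0,v_3,v_5], [v_1,v_2,v_3], [v_1,v_3,v_4], [v_1,v_4,v_5], [v_2,v_3,v_5], [v_2,v_4,v_5]

so the chain groups are C_0 ≅ Z^6, C_1 ≅ Z^15, C_2 ≅ Z^10.

Boundary ∂_1: C_1 → C_0 maps an edge to its endpoints' difference, ∂[p,q] = q − p.
The 6×15 boundary matrix has rank 5 and Smith normal form diag(1,1,1,1,1).

The boundary map ∂_2: C_2 → C_1 sends each 2-simplex [p,q,r] to [q,r] − [p,r] + [p,q]. For instance
  ∂[v_1,v_2,v_3] = [v_2,v_3] − [v_1,v_3] + [v_1,v_2],
  ∂[v_2,v_4,v_5] = [v_4,v_5] − [v_2,v_5] + [v_2,v_4].
The resulting 15×10 matrix has rank 10, and its Smith normal form has invariant factors (1,1,1,1,1,1,1,1,1,2).

Reading off H_k = ker ∂_k / im ∂_{k+1}:

  H_0: rank C_0 − rank ∂_1 = 6 − 5 = 1, and the invariant factors of ∂_1 are all 1, so H_0 ≅ Z.
  H_1: rank ker ∂_1 − rank ∂_2 = (15 − 5) − 10 = 0, and ∂_2 has invariant factor 2 > 1, so H_1 ≅ Z/2Z.
  H_2: rank ker ∂_2 − rank ∂_3 = (10 − 10) − 0 = 0, and there is no ∂_3, so H_2 ≅ 0.

H_0 ≅ Z,  H_1 ≅ Z/2Z,  H_2 = 0.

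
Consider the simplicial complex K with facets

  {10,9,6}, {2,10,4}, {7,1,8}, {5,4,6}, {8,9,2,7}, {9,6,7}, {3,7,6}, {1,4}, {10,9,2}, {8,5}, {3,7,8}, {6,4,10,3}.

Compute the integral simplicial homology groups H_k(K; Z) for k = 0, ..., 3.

H_0 ≅ Z,  H_1 ≅ Z^2,  H_2 = 0,  H_3 = 0.

Fix the vertex order 1 < 2 < 3 < 4 < 5 < 6 < 7 < 8 < 9 < 10 and write every simplex with vertices in increasing order. Then dim K = 3 and the simplices of K are:

  0-simplices (10): [1], [2], [3], [4], [5], [6], [7], [8], [9], [10]
  1-simplices (25): (25 of them)
  2-simplices (16): [1,7,8], [2,4,10], [2,7,8], [2,7,9], [2,8,9], [2,9,10], [3,4,6], [3,4,10], [3,6,7], [3,6,10], [3,7,8], [4,5,6], [4,6,10], [6,7,9], [6,9,10], [7,8,9]
  3-simplices (2): [2,7,8,9], [3,4,6,10]

giving chain groups C_0 ≅ Z^10, C_1 ≅ Z^25, C_2 ≅ Z^16, C_3 ≅ Z^2.

Boundary ∂_1: C_1 → C_0 is given by ∂[p,q] = [q] − [p]. For instance
  ∂[3,4] = [4] − [3].
The resulting 10×25 matrix has rank 9, and its Smith normal form has invariant factors (1,1,1,1,1,1,1,1,1).

∂_2: C_2 → C_1 maps a triangle to the signed sum of its edges. For instance
  ∂[6,7,9] = [7,9] − [6,9] + [6,7],
  ∂[3,4,10] = [4,10] − [3,10] + [3,4].
As a 25×16 matrix over Z this has rank 14, with invariant factors (1,1,1,1,1,1,1,1,1,1,1,1,1,1).

Boundary ∂_3: C_3 → C_2 sends each 3-simplex σ to the alternating sum Σ_i (−1)^i (σ with its i-th vertex removed). For instance
  ∂[2,7,8,9] = [7,8,9] − [2,8,9] + [2,7,9] − [2,7,8],
  ∂[3,4,6,10] = [4,6,10] − [3,6,10] + [3,4,10] − [3,4,6].
As a 16×2 matrix over Z this has rank 2, with invariant factors (1,1).

Now H_k = ker ∂_k / im ∂_{k+1}, so:

  H_0: rank C_0 − rank ∂_1 = 10 − 9 = 1, and the invariant factors of ∂_1 are all 1, so H_0 = Z.
  H_1: rank ker ∂_1 − rank ∂_2 = (25 − 9) − 14 = 2, and the invariant factors of ∂_2 are all 1, so H_1 = Z^2.
  H_2: rank ker ∂_2 − rank ∂_3 = (16 − 14) − 2 = 0, and the invariant factors of ∂_3 are all 1, so H_2 = 0.
  H_3: rank ker ∂_3 − rank ∂_4 = (2 − 2) − 0 = 0, and there is no ∂_4, so H_3 = 0.

As a check, the Euler characteristic is 10 − 25 + 16 − 2 = -1, which agrees with 1 − 2 + 0 − 0 = -1.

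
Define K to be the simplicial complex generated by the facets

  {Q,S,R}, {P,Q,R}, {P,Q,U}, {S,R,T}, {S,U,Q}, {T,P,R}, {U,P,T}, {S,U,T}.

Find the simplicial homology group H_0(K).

Take the total order P < Q < R < S < T < U on the vertex set. Then K (dimension 2) consists of the simplices:

  0-simplices (6): P, Q, R, S, T, U
  1-simplices (12): PQ, PR, PT, PU, QR, QS, QU, RS, RT, ST, SU, TU
  2-simplices (8): PQR, PQU, PRT, PTU, QRS, QSU, RST, STU

giving chain groups C_0 ≅ Z^6, C_1 ≅ Z^12, C_2 ≅ Z^8.

The boundary map ∂_1: C_1 → C_0 sends each edge [p,q] (with p < q) to q − p. For instance
  ∂QR = R − Q.
As a 6×12 matrix over Z this has rank 5, with invariant factors (1,1,1,1,1).

The boundary map ∂_2: C_2 → C_1 acts by ∂[p,q,r] = [q,r] − [p,r] + [p,q]. For instance
  ∂STU = TU − SU + ST,
  ∂PQU = QU − PU + PQ.
The resulting 12×8 matrix has rank 7, and its Smith normal form has invariant factors (1,1,1,1,1,1,1).

Now H_k = ker ∂_k / im ∂_{k+1}, so:

  H_0: rank C_0 − rank ∂_1 = 6 − 5 = 1, and the invariant factors of ∂_1 are all 1, so H_0 ≅ Z.

(K is a triangulation of the 2-sphere S^2.)

H_0 ≅ Z.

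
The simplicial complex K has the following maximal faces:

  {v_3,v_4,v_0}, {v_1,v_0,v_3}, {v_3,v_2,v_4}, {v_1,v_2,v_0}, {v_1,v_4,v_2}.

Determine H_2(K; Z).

H_2 = 0.

We work with the vertex ordering v_0 < v_1 < v_2 < v_3 < v_4. The simplices of K, each written with vertices in increasing order, are:

  0-simplices (5): [v_0], [v_1], [v_2], [v_3], [v_4]
  1-simplices (10): [v_0,v_1], [v_0,v_2], [v_0,v_3], [v_0,v_4], [v_1,v_2], [v_1,v_3], [v_1,v_4], [v_2,v_3], [v_2,v_4], [v_3,v_4]
  2-simplices (5): [v_0,v_1,v_2], [v_0,v_1,v_3], [v_0,v_3,v_4], [v_1,v_2,v_4], [v_2,v_3,v_4]

giving chain groups C_0 ≅ Z^5, C_1 ≅ Z^10, C_2 ≅ Z^5.

The boundary map ∂_1: C_1 → C_0 maps an edge to its endpoints' difference, ∂[p,q] = q − p. For instance
  ∂[v_0,v_4] = [v_4] − [v_0].
The resulting 5×10 matrix has rank 4, and its Smith normal form has invariant factors (1,1,1,1).

Boundary ∂_2: C_2 → C_1 acts by ∂[p,q,r] = [q,r] − [p,r] + [p,q]. For instance
  ∂[v_0,v_3,v_4] = [v_3,v_4] − [v_0,v_4] + [v_0,v_3],
  ∂[v_0,v_1,v_3] = [v_1,v_3] − [v_0,v_3] + [v_0,v_1].
This gives a 10×5 integer matrix of rank 5; reducing to Smith normal form yields diagonal entries (1,1,1,1,1).

Computing H_k = (kernel of ∂_k) / (image of ∂_{k+1}):

  H_2: rank ker ∂_2 − rank ∂_3 = (5 − 5) − 0 = 0, and there is no ∂_3, so H_2 = 0.

(K is a triangulation of the Möbius band.)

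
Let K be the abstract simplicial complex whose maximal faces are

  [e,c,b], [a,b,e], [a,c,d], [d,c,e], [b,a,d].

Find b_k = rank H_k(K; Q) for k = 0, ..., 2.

Take the total order a < b < c < d < e on the vertex set. Then K (dimension 2) consists of the simplices:

  0-simplices (5): a, b, c, d, e
  1-simplices (10): ab, ac, ad, ae, bc, bd, be, cd, ce, de
  2-simplices (5): abd, abe, acd, bce, cde

so the chain groups are C_0 ≅ Z^5, C_1 ≅ Z^10, C_2 ≅ Z^5.

The boundary map ∂_1: C_1 → C_0 sends each edge [p,q] (with p < q) to q − p. For instance
  ∂ad = d − a.
The 5×10 boundary matrix has rank 4 and Smith normal form diag(1,1,1,1).

∂_2: C_2 → C_1 maps a triangle to the signed sum of its edges. For instance
  ∂abe = be − ae + ab,
  ∂cde = de − ce + cd.
The resulting 10×5 matrix has rank 5, and its Smith normal form has invariant factors (1,1,1,1,1).

Reading off H_k = ker ∂_k / im ∂_{k+1}:

  H_0: rank C_0 − rank ∂_1 = 5 − 4 = 1, and the invariant factors of ∂_1 are all 1, so H_0 ≅ Z.
  H_1: rank ker ∂_1 − rank ∂_2 = (10 − 4) − 5 = 1, and the invariant factors of ∂_2 are all 1, so H_1 ≅ Z.
  H_2: rank ker ∂_2 − rank ∂_3 = (5 − 5) − 0 = 0, and there is no ∂_3, so H_2 ≅ 0.

As a check, the Euler characteristic is 5 − 10 + 5 = 0, which agrees with 1 − 1 + 0 = 0.
(K is a triangulation of the Möbius band.)

Hence the Betti numbers are b_0 = 1, b_1 = 1, b_2 = 0.

b_0 = 1, b_1 = 1, b_2 = 0.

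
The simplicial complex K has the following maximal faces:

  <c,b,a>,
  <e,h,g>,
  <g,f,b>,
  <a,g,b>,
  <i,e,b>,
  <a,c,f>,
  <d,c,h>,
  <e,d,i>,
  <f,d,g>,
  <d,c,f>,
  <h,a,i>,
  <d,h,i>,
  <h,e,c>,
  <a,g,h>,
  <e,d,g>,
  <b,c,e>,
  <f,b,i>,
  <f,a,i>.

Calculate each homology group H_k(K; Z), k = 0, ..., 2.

H_0 = Z,  H_1 = Z ⊕ Z/2Z,  H_2 = 0.

Order the vertices as a < b < c < d < e < f < g < h < i. Listing each simplex with vertices in this order, K has dimension 2 with simplices:

  0-simplices (9): a, b, c, d, e, f, g, h, i
  1-simplices (27): ab, ac, af, ag, ah, ai, bc, be, bf, bg, bi, cd, ce, cf, ch, de, df, dg, dh, di, eg, eh, ei, fg, fi, gh, hi
  2-simplices (18): abc, abg, acf, afi, agh, ahi, bce, bei, bfg, bfi, cdf, cdh, ceh, deg, dei, dfg, dhi, egh

Hence C_0 ≅ Z^9, C_1 ≅ Z^27, C_2 ≅ Z^18.

The boundary map ∂_1: C_1 → C_0 is given by ∂[p,q] = [q] − [p]. For instance
  ∂dh = h − d.
The 9×27 boundary matrix has rank 8 and Smith normal form diag(1,1,1,1,1,1,1,1).

∂_2: C_2 → C_1 maps a triangle to the signed sum of its edges. For instance
  ∂cdf = df − cf + cd,
  ∂dfg = fg − dg + df.
This gives a 27×18 integer matrix of rank 18; reducing to Smith normal form yields diagonal entries (1,1,1,1,1,1,1,1,1,1,1,1,1,1,1,1,1,2).

Reading off H_k = ker ∂_k / im ∂_{k+1}:

  H_0: rank C_0 − rank ∂_1 = 9 − 8 = 1, and the invariant factors of ∂_1 are all 1, so H_0 ≅ Z.
  H_1: rank ker ∂_1 − rank ∂_2 = (27 − 8) − 18 = 1, and ∂_2 has invariant factor 2 > 1, so H_1 ≅ Z ⊕ Z/2Z.
  H_2: rank ker ∂_2 − rank ∂_3 = (18 − 18) − 0 = 0, and there is no ∂_3, so H_2 ≅ 0.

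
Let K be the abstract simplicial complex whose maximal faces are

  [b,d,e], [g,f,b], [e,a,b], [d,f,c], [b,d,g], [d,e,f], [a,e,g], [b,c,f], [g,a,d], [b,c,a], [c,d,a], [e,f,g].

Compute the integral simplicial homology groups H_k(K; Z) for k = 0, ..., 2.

H_0 = Z,  H_1 = Z/2,  H_2 = 0.

Order the vertices as a < b < c < d < e < f < g. Listing each simplex with vertices in this order, K has dimension 2 with simplices:

  0-simplices (7): a, b, c, d, e, f, g
  1-simplices (18): ab, ac, ad, ae, ag, bc, bd, be, bf, bg, cd, cf, de, df, dg, ef, eg, fg
  2-simplices (12): abc, abe, acd, adg, aeg, bcf, bde, bdg, bfg, cdf, def, efg

Hence C_0 ≅ Z^7, C_1 ≅ Z^18, C_2 ≅ Z^12.

The boundary map ∂_1: C_1 → C_0 sends each edge [p,q] (with p < q) to q − p. For instance
  ∂dg = g − d.
This gives a 7×18 integer matrix of rank 6; reducing to Smith normal form yields diagonal entries (1,1,1,1,1,1).

The boundary map ∂_2: C_2 → C_1 maps a triangle to the signed sum of its edges. For instance
  ∂abc = bc − ac + ab,
  ∂bfg = fg − bg + bf.
As a 18×12 matrix over Z this has rank 12, with invariant factors (1,1,1,1,1,1,1,1,1,1,1,2).

Reading off H_k = ker ∂_k / im ∂_{k+1}:

  H_0: rank C_0 − rank ∂_1 = 7 − 6 = 1, and the invariant factors of ∂_1 are all 1, so H_0 = Z.
  H_1: rank ker ∂_1 − rank ∂_2 = (18 − 6) − 12 = 0, and ∂_2 has invariant factor 2 > 1, so H_1 = Z/2.
  H_2: rank ker ∂_2 − rank ∂_3 = (12 − 12) − 0 = 0, and there is no ∂_3, so H_2 = 0.

(K is a triangulation of the real projective plane RP^2.)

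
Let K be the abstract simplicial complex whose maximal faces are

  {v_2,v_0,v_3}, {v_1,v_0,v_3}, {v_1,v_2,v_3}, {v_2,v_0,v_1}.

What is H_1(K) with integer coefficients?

Take the total order v_0 < v_1 < v_2 < v_3 on the vertex set. Then K (dimension 2) consists of the simplices:

  0-simplices (4): [v_0], [v_1], [v_2], [v_3]
  1-simplices (6): [v_0,v_1], [v_0,v_2], [v_0,v_3], [v_1,v_2], [v_1,v_3], [v_2,v_3]
  2-simplices (4): [v_0,v_1,v_2], [v_0,v_1,v_3], [v_0,v_2,v_3], [v_1,v_2,v_3]

Hence C_0 ≅ Z^4, C_1 ≅ Z^6, C_2 ≅ Z^4.

∂_1: C_1 → C_0 maps an edge to its endpoints' difference, ∂[p,q] = q − p. For instance
  ∂[v_0,v_3] = [v_3] − [v_0].
This gives a 4×6 integer matrix of rank 3; reducing to Smith normal form yields diagonal entries (1,1,1).

∂_2: C_2 → C_1 maps a triangle to the signed sum of its edges. For instance
  ∂[v_0,v_2,v_3] = [v_2,v_3] − [v_0,v_3] + [v_0,v_2],
  ∂[v_1,v_2,v_3] = [v_2,v_3] − [v_1,v_3] + [v_1,v_2].
This gives a 6×4 integer matrix of rank 3; reducing to Smith normal form yields diagonal entries (1,1,1).

From H_k ≅ ker(∂_k) / im(∂_{k+1}) we obtain:

  H_1: rank ker ∂_1 − rank ∂_2 = (6 − 3) − 3 = 0, and the invariant factors of ∂_2 are all 1, so H_1 ≅ 0.

H_1 = 0.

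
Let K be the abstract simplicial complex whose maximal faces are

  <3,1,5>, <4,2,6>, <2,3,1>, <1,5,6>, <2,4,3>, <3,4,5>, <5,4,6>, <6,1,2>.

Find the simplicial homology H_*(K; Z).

H_0 ≅ Z,  H_1 = 0,  H_2 ≅ Z.

Take the total order 1 < 2 < 3 < 4 < 5 < 6 on the vertex set. Then K (dimension 2) consists of the simplices:

  0-simplices (6): [1], [2], [3], [4], [5], [6]
  1-simplices (12): [1,2], [1,3], [1,5], [1,6], [2,3], [2,4], [2,6], [3,4], [3,5], [4,5], [4,6], [5,6]
  2-simplices (8): [1,2,3], [1,2,6], [1,3,5], [1,5,6], [2,3,4], [2,4,6], [3,4,5], [4,5,6]

giving chain groups C_0 ≅ Z^6, C_1 ≅ Z^12, C_2 ≅ Z^8.

The boundary map ∂_1: C_1 → C_0 is given by ∂[p,q] = [q] − [p]. For instance
  ∂[4,6] = [6] − [4].
The resulting 6×12 matrix has rank 5, and its Smith normal form has invariant factors (1,1,1,1,1).

The boundary map ∂_2: C_2 → C_1 sends each 2-simplex [p,q,r] to [q,r] − [p,r] + [p,q]. For instance
  ∂[2,3,4] = [3,4] − [2,4] + [2,3],
  ∂[1,2,6] = [2,6] − [1,6] + [1,2].
The 12×8 boundary matrix has rank 7 and Smith normal form diag(1,1,1,1,1,1,1).

From H_k ≅ ker(∂_k) / im(∂_{k+1}) we obtain:

  H_0: rank C_0 − rank ∂_1 = 6 − 5 = 1, and the invariant factors of ∂_1 are all 1, so H_0 = Z.
  H_1: rank ker ∂_1 − rank ∂_2 = (12 − 5) − 7 = 0, and the invariant factors of ∂_2 are all 1, so H_1 = 0.
  H_2: rank ker ∂_2 − rank ∂_3 = (8 − 7) − 0 = 1, and there is no ∂_3, so H_2 = Z.

As a check, the Euler characteristic is 6 − 12 + 8 = 2, which agrees with 1 − 0 + 1 = 2.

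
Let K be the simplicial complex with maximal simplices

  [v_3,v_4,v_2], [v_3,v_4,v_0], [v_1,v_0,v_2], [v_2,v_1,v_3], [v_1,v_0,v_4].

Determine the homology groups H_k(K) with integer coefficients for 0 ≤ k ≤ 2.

K has 5 vertices, 10 edges, 5 triangles.
rank ∂_0 = 0, rank ∂_1 = 4 ⇒ b_0 = 5 − 0 − 4 = 1; all invariant factors of ∂_1 are 1 so no torsion. So H_0 ≅ Z.
rank ∂_1 = 4, rank ∂_2 = 5 ⇒ b_1 = 10 − 4 − 5 = 1; all invariant factors of ∂_2 are 1 so no torsion. So H_1 ≅ Z.
rank ∂_2 = 5, rank ∂_3 = 0 ⇒ b_2 = 5 − 5 − 0 = 0. So H_2 ≅ 0.

H_0 = Z,  H_1 = Z,  H_2 = 0.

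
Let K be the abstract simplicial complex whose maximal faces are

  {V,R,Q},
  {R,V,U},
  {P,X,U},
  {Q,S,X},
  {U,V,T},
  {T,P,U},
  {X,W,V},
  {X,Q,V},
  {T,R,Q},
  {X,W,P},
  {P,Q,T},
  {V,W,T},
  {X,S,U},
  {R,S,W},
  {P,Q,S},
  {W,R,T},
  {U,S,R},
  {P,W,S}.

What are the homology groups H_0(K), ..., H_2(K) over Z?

We work with the vertex ordering P < Q < R < S < T < U < V < W < X. The simplices of K, each written with vertices in increasing order, are:

  0-simplices (9): P, Q, R, S, T, U, V, W, X
  1-simplices (27): PQ, PS, PT, PU, PW, PX, QR, QS, QT, QV, QX, RS, RT, RU, RV, RW, SU, SW, SX, TU, TV, TW, UV, UX, VW, VX, WX
  2-simplices (18): PQS, PQT, PSW, PTU, PUX, PWX, QRT, QRV, QSX, QVX, RSU, RSW, RTW, RUV, SUX, TUV, TVW, VWX

Hence C_0 ≅ Z^9, C_1 ≅ Z^27, C_2 ≅ Z^18.

The boundary map ∂_1: C_1 → C_0 sends each edge [p,q] (with p < q) to q − p.
This gives a 9×27 integer matrix of rank 8; reducing to Smith normal form yields diagonal entries (1,1,1,1,1,1,1,1).

Boundary ∂_2: C_2 → C_1 acts by ∂[p,q,r] = [q,r] − [p,r] + [p,q]. For instance
  ∂SUX = UX − SX + SU,
  ∂RSU = SU − RU + RS.
The 27×18 boundary matrix has rank 18 and Smith normal form diag(1,1,1,1,1,1,1,1,1,1,1,1,1,1,1,1,1,2).

Now H_k = ker ∂_k / im ∂_{k+1}, so:

  H_0: rank C_0 − rank ∂_1 = 9 − 8 = 1, and the invariant factors of ∂_1 are all 1, so H_0 = Z.
  H_1: rank ker ∂_1 − rank ∂_2 = (27 − 8) − 18 = 1, and ∂_2 has invariant factor 2 > 1, so H_1 = Z ⊕ Z_2.
  H_2: rank ker ∂_2 − rank ∂_3 = (18 − 18) − 0 = 0, and there is no ∂_3, so H_2 = 0.

As a check, the Euler characteristic is 9 − 27 + 18 = 0, which agrees with 1 − 1 + 0 = 0.

H_0 ≅ Z,  H_1 ≅ Z ⊕ Z_2,  H_2 = 0.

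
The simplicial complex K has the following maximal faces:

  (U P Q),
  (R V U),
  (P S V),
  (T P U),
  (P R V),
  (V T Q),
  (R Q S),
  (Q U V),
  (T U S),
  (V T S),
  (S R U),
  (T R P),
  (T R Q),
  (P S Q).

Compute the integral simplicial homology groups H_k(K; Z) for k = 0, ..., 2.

We work with the vertex ordering P < Q < R < S < T < U < V. The simplices of K, each written with vertices in increasing order, are:

  0-simplices (7): P, Q, R, S, T, U, V
  1-simplices (21): PQ, PR, PS, PT, PU, PV, QR, QS, QT, QU, QV, RS, RT, RU, RV, ST, SU, SV, TU, TV, UV
  2-simplices (14): PQS, PQU, PRT, PRV, PSV, PTU, QRS, QRT, QTV, QUV, RSU, RUV, STU, STV

Hence C_0 ≅ Z^7, C_1 ≅ Z^21, C_2 ≅ Z^14.

∂_1: C_1 → C_0 sends each edge [p,q] (with p < q) to q − p. For instance
  ∂TV = V − T.
The 7×21 boundary matrix has rank 6 and Smith normal form diag(1,1,1,1,1,1).

The boundary map ∂_2: C_2 → C_1 maps a triangle to the signed sum of its edges. For instance
  ∂QRS = RS − QS + QR,
  ∂STV = TV − SV + ST.
As a 21×14 matrix over Z this has rank 13, with invariant factors (1,1,1,1,1,1,1,1,1,1,1,1,1).

From H_k ≅ ker(∂_k) / im(∂_{k+1}) we obtain:

  H_0: rank C_0 − rank ∂_1 = 7 − 6 = 1, and the invariant factors of ∂_1 are all 1, so H_0 = Z.
  H_1: rank ker ∂_1 − rank ∂_2 = (21 − 6) − 13 = 2, and the invariant factors of ∂_2 are all 1, so H_1 = Z^2.
  H_2: rank ker ∂_2 − rank ∂_3 = (14 − 13) − 0 = 1, and there is no ∂_3, so H_2 = Z.

As a check, the Euler characteristic is 7 − 21 + 14 = 0, which agrees with 1 − 2 + 1 = 0.
(K is a triangulation of the torus T^2.)

H_0 ≅ Z,  H_1 ≅ Z^2,  H_2 ≅ Z.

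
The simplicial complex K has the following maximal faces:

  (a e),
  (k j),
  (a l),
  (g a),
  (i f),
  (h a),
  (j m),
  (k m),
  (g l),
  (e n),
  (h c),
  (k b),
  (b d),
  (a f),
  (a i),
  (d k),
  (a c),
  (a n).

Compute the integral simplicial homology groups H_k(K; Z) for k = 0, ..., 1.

Take the total order a < b < c < d < e < f < g < h < i < j < k < l < m < n on the vertex set. Then K (dimension 1) consists of the simplices:

  0-simplices (14): a, b, c, d, e, f, g, h, i, j, k, l, m, n
  1-simplices (18): ac, ae, af, ag, ah, ai, al, an, bd, bk, ch, dk, en, fi, gl, jk, jm, km

giving chain groups C_0 ≅ Z^14, C_1 ≅ Z^18.

The boundary map ∂_1: C_1 → C_0 is given by ∂[p,q] = [q] − [p]. For instance
  ∂ch = h − c.
The 14×18 boundary matrix has rank 12 and Smith normal form diag(1,1,1,1,1,1,1,1,1,1,1,1).

Computing H_k = (kernel of ∂_k) / (image of ∂_{k+1}):

  H_0: rank C_0 − rank ∂_1 = 14 − 12 = 2, and the invariant factors of ∂_1 are all 1, so H_0 = Z^2.
  H_1: rank ker ∂_1 − rank ∂_2 = (18 − 12) − 0 = 6, and there is no ∂_2, so H_1 = Z^6.

(K is a triangulation of the disjoint union of a wedge of 4 circles and a wedge of 2 circles.)

H_0 ≅ Z^2,  H_1 ≅ Z^6.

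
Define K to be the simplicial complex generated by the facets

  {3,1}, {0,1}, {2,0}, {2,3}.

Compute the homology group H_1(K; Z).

H_1 = Z.

We work with the vertex ordering 0 < 1 < 2 < 3. The simplices of K, each written with vertices in increasing order, are:

  0-simplices (4): [0], [1], [2], [3]
  1-simplices (4): [0,1], [0,2], [1,3], [2,3]

giving chain groups C_0 ≅ Z^4, C_1 ≅ Z^4.

∂_1: C_1 → C_0 sends each edge [p,q] (with p < q) to q − p. For instance
  ∂[0,1] = [1] − [0].
The 4×4 boundary matrix has rank 3 and Smith normal form diag(1,1,1).

From H_k ≅ ker(∂_k) / im(∂_{k+1}) we obtain:

  H_1: rank ker ∂_1 − rank ∂_2 = (4 − 3) − 0 = 1, and there is no ∂_2, so H_1 ≅ Z.

(K is a triangulation of the circle S^1.)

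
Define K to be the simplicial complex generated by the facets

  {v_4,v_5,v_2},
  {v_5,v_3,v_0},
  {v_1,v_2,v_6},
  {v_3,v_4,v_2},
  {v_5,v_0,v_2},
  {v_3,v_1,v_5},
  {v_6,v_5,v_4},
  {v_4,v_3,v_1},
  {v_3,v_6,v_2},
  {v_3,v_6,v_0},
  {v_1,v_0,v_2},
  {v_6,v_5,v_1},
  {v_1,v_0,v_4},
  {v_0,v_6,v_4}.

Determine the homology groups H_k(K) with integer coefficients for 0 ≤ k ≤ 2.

H_0 ≅ Z,  H_1 ≅ Z^2,  H_2 ≅ Z.

Order the vertices as v_0 < v_1 < v_2 < v_3 < v_4 < v_5 < v_6. Listing each simplex with vertices in this order, K has dimension 2 with simplices:

  0-simplices (7): [v_0], [v_1], [v_2], [v_3], [v_4], [v_5], [v_6]
  1-simplices (21): (21 of them)
  2-simplices (14): (14 of them)

so the chain groups are C_0 ≅ Z^7, C_1 ≅ Z^21, C_2 ≅ Z^14.

The boundary map ∂_1: C_1 → C_0 maps an edge to its endpoints' difference, ∂[p,q] = q − p.
The resulting 7×21 matrix has rank 6, and its Smith normal form has invariant factors (1,1,1,1,1,1).

The boundary map ∂_2: C_2 → C_1 maps a triangle to the signed sum of its edges. For instance
  ∂[v_1,v_3,v_5] = [v_3,v_5] − [v_1,v_5] + [v_1,v_3],
  ∂[v_1,v_2,v_6] = [v_2,v_6] − [v_1,v_6] + [v_1,v_2].
This gives a 21×14 integer matrix of rank 13; reducing to Smith normal form yields diagonal entries (1,1,1,1,1,1,1,1,1,1,1,1,1).

Now H_k = ker ∂_k / im ∂_{k+1}, so:

  H_0: rank C_0 − rank ∂_1 = 7 − 6 = 1, and the invariant factors of ∂_1 are all 1, so H_0 ≅ Z.
  H_1: rank ker ∂_1 − rank ∂_2 = (21 − 6) − 13 = 2, and the invariant factors of ∂_2 are all 1, so H_1 ≅ Z^2.
  H_2: rank ker ∂_2 − rank ∂_3 = (14 − 13) − 0 = 1, and there is no ∂_3, so H_2 ≅ Z.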